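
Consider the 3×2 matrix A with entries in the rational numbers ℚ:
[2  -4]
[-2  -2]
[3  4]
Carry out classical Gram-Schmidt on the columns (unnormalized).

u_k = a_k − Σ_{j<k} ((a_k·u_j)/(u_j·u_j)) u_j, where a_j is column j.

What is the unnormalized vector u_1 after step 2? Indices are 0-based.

Step 1: u_0 = a_0 = (2, -2, 3).
Step 2: u_1 = a_1 − (8/17)·u_0 = (-84/17, -18/17, 44/17).

u_1 = (-84/17, -18/17, 44/17)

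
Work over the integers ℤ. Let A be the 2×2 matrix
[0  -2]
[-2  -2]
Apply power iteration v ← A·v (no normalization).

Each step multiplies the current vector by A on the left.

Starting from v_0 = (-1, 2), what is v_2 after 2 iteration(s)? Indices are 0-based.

v_2 = (4, 12)

v_0 = (-1, 2).
v_1 = A·v_0 = (-4, -2).
v_2 = A·v_1 = (4, 12).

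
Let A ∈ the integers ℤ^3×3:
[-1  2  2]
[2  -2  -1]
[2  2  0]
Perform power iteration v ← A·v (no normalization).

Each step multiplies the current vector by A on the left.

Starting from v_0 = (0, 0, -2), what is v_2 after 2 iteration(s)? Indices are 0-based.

v_2 = (8, -12, -4)

v_0 = (0, 0, -2).
v_1 = A·v_0 = (-4, 2, 0).
v_2 = A·v_1 = (8, -12, -4).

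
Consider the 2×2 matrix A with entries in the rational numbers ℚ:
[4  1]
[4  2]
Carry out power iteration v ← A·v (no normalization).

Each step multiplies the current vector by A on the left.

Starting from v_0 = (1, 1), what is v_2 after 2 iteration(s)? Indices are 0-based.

v_2 = (26, 32)

v_0 = (1, 1).
v_1 = A·v_0 = (5, 6).
v_2 = A·v_1 = (26, 32).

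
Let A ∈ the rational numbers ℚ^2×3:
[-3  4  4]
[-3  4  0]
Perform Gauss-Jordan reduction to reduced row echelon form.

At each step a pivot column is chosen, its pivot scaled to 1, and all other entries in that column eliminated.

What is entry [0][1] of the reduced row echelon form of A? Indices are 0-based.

pivot(0,0)=-3: scale R0 → (1, -4/3, -4/3)
  clear (1,0): R1 −= (-3)R0 → (0, 0, -4)
col 1: no nonzero at/below row 1; advance.
pivot(1,2)=-4: scale R1 → (0, 0, 1)
  clear (0,2): R0 −= (-4/3)R1 → (1, -4/3, 0)

M[0][1] = -4/3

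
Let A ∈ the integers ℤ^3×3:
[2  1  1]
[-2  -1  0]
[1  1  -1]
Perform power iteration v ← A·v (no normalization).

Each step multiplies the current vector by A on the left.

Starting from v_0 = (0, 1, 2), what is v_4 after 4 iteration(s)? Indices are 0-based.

v_0 = (0, 1, 2).
v_1 = A·v_0 = (3, -1, -1).
v_2 = A·v_1 = (4, -5, 3).
v_3 = A·v_2 = (6, -3, -4).
v_4 = A·v_3 = (5, -9, 7).

v_4 = (5, -9, 7)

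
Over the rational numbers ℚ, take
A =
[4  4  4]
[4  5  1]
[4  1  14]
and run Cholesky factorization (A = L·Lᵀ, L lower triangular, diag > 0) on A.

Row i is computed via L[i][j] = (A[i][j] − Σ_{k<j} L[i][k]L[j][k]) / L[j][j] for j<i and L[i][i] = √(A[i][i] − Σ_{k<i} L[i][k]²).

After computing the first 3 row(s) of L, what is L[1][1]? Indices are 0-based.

Step 1: L[0][0] = √(4) = 2.
  L[1][0] = (4) / L[0][0] = 2.
Step 2: L[1][1] = √(1) = 1.
  L[2][0] = (4) / L[0][0] = 2.
  L[2][1] = (-3) / L[1][1] = -3.
Step 3: L[2][2] = √(1) = 1.

L[1][1] = 1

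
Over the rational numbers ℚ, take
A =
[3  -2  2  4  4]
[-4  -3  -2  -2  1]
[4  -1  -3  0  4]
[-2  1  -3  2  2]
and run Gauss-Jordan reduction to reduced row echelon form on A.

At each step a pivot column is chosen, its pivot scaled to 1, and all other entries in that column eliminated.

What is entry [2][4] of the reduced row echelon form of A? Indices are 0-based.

step 1: normalize row 0 (÷3) = (1, -2/3, 2/3, 4/3, 4/3)
  row 1: subtract -4×row0 = (0, -17/3, 2/3, 10/3, 19/3)
  row 2: subtract 4×row0 = (0, 5/3, -17/3, -16/3, -4/3)
  row 3: subtract -2×row0 = (0, -1/3, -5/3, 14/3, 14/3)
step 2: normalize row 1 (÷-17/3) = (0, 1, -2/17, -10/17, -19/17)
  row 0: subtract -2/3×row1 = (1, 0, 10/17, 16/17, 10/17)
  row 2: subtract 5/3×row1 = (0, 0, -93/17, -74/17, 9/17)
  row 3: subtract -1/3×row1 = (0, 0, -29/17, 76/17, 73/17)
step 3: normalize row 2 (÷-93/17) = (0, 0, 1, 74/93, -3/31)
  row 0: subtract 10/17×row2 = (1, 0, 0, 44/93, 20/31)
  row 1: subtract -2/17×row2 = (0, 1, 0, -46/93, -35/31)
  row 3: subtract -29/17×row2 = (0, 0, 0, 542/93, 128/31)
step 4: normalize row 3 (÷542/93) = (0, 0, 0, 1, 192/271)
  row 0: subtract 44/93×row3 = (1, 0, 0, 0, 84/271)
  row 1: subtract -46/93×row3 = (0, 1, 0, 0, -211/271)
  row 2: subtract 74/93×row3 = (0, 0, 1, 0, -179/271)

M[2][4] = -179/271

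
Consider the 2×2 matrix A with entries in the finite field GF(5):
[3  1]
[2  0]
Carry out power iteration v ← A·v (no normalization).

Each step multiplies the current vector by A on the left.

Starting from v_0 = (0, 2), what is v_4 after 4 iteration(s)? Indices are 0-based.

v_4 = (3, 4)

v_0 = (0, 2).
v_1 = A·v_0 = (2, 0).
v_2 = A·v_1 = (1, 4).
v_3 = A·v_2 = (2, 2).
v_4 = A·v_3 = (3, 4).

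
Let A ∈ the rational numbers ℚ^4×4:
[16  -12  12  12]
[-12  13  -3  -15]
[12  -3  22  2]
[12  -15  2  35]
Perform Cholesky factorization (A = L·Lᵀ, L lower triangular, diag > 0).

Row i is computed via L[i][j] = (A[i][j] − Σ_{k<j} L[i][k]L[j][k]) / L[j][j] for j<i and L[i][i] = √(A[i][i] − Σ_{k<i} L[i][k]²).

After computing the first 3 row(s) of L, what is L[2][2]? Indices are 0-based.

Step 1: L[0][0] = √(16) = 4.
  L[1][0] = (-12) / L[0][0] = -3.
Step 2: L[1][1] = √(4) = 2.
  L[2][0] = (12) / L[0][0] = 3.
  L[2][1] = (6) / L[1][1] = 3.
Step 3: L[2][2] = √(4) = 2.

L[2][2] = 2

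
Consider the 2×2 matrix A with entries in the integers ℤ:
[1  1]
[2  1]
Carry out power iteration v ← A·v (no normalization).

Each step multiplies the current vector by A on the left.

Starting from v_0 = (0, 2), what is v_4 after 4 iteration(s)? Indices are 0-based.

v_4 = (24, 34)

v_0 = (0, 2).
v_1 = A·v_0 = (2, 2).
v_2 = A·v_1 = (4, 6).
v_3 = A·v_2 = (10, 14).
v_4 = A·v_3 = (24, 34).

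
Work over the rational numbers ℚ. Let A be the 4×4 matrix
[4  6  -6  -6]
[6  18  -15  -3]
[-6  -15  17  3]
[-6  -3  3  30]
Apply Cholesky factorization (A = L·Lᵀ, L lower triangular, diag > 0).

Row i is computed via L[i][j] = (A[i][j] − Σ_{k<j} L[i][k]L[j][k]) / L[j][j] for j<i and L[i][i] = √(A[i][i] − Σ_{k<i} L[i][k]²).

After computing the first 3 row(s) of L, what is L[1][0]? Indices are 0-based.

L[1][0] = 3

Step 1: L[0][0] = √(4) = 2.
  L[1][0] = (6) / L[0][0] = 3.
Step 2: L[1][1] = √(9) = 3.
  L[2][0] = (-6) / L[0][0] = -3.
  L[2][1] = (-6) / L[1][1] = -2.
Step 3: L[2][2] = √(4) = 2.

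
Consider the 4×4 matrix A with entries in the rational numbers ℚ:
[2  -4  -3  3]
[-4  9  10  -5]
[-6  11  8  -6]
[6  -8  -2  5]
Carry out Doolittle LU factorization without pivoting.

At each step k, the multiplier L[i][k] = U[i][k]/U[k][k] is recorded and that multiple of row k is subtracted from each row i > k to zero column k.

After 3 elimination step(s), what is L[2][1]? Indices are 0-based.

L[2][1] = -1

[col 0] pivot 2
  R1 -= -2*R0 → (0, 1, 4, 1)  (L[1][0] := -2)
  R2 -= -3*R0 → (0, -1, -1, 3)  (L[2][0] := -3)
  R3 -= 3*R0 → (0, 4, 7, -4)  (L[3][0] := 3)
[col 1] pivot 1
  R2 -= -1*R1 → (0, 0, 3, 4)  (L[2][1] := -1)
  R3 -= 4*R1 → (0, 0, -9, -8)  (L[3][1] := 4)
[col 2] pivot 3
  R3 -= -3*R2 → (0, 0, 0, 4)  (L[3][2] := -3)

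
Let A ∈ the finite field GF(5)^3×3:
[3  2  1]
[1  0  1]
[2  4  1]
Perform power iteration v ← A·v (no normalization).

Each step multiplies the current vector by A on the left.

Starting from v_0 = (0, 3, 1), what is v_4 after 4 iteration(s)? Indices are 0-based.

v_0 = (0, 3, 1).
v_1 = A·v_0 = (2, 1, 3).
v_2 = A·v_1 = (1, 0, 1).
v_3 = A·v_2 = (4, 2, 3).
v_4 = A·v_3 = (4, 2, 4).

v_4 = (4, 2, 4)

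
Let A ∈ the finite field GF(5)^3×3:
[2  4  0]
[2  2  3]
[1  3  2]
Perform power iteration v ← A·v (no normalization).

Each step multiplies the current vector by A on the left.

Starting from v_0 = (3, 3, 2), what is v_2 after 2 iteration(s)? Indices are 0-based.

v_2 = (3, 0, 4)

v_0 = (3, 3, 2).
v_1 = A·v_0 = (3, 3, 1).
v_2 = A·v_1 = (3, 0, 4).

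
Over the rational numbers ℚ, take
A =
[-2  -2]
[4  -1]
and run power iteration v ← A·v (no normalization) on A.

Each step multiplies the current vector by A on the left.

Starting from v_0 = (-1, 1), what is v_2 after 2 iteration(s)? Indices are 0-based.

v_2 = (10, 5)

v_0 = (-1, 1).
v_1 = A·v_0 = (0, -5).
v_2 = A·v_1 = (10, 5).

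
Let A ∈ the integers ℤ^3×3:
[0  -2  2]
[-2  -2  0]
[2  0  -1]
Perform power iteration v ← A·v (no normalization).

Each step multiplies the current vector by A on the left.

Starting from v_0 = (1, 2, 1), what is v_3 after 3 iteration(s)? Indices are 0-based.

v_0 = (1, 2, 1).
v_1 = A·v_0 = (-2, -6, 1).
v_2 = A·v_1 = (14, 16, -5).
v_3 = A·v_2 = (-42, -60, 33).

v_3 = (-42, -60, 33)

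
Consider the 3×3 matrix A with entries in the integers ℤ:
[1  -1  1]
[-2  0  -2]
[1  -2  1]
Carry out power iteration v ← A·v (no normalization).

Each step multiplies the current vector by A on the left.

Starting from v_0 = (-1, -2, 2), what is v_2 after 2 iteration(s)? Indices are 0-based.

v_2 = (10, -16, 12)

v_0 = (-1, -2, 2).
v_1 = A·v_0 = (3, -2, 5).
v_2 = A·v_1 = (10, -16, 12).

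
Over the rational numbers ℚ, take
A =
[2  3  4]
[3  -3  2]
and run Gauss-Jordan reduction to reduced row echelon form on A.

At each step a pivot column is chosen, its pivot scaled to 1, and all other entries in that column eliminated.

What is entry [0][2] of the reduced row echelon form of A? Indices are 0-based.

[1] R0 /= 2  ⇒  (1, 3/2, 2)
     R1 -= 3·R0  ⇒  (0, -15/2, -4)
[2] R1 /= -15/2  ⇒  (0, 1, 8/15)
     R0 -= 3/2·R1  ⇒  (1, 0, 6/5)

M[0][2] = 6/5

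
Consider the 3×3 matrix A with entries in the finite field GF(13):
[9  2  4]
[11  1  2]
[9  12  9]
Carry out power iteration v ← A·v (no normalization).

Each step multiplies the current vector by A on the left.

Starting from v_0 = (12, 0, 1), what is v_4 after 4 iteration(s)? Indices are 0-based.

v_4 = (2, 1, 5)

v_0 = (12, 0, 1).
v_1 = A·v_0 = (8, 4, 0).
v_2 = A·v_1 = (2, 1, 3).
v_3 = A·v_2 = (6, 3, 5).
v_4 = A·v_3 = (2, 1, 5).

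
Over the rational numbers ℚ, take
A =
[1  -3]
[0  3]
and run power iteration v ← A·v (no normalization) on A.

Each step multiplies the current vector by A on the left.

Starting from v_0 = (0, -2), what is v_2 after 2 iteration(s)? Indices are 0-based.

v_0 = (0, -2).
v_1 = A·v_0 = (6, -6).
v_2 = A·v_1 = (24, -18).

v_2 = (24, -18)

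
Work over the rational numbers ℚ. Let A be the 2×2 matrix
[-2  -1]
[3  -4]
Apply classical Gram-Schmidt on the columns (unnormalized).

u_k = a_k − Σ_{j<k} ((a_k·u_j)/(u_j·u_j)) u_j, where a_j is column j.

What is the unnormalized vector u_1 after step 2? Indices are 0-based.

u_1 = (-33/13, -22/13)

Step 1: u_0 = a_0 = (-2, 3).
Step 2: u_1 = a_1 − (-10/13)·u_0 = (-33/13, -22/13).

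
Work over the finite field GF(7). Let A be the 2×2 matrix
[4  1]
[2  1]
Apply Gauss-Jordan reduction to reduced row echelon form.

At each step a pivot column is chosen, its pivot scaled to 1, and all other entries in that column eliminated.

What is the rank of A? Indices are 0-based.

pivot(0,0)=4: scale R0 → (1, 2)
  clear (1,0): R1 −= (2)R0 → (0, 4)
pivot(1,1)=4: scale R1 → (0, 1)
  clear (0,1): R0 −= (2)R1 → (1, 0)

rank = 2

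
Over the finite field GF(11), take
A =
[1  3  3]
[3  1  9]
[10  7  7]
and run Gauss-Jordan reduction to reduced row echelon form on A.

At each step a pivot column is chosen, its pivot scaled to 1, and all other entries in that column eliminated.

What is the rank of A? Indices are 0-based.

rank = 3

[1] R0 /= 1  ⇒  (1, 3, 3)
     R1 -= 3·R0  ⇒  (0, 3, 0)
     R2 -= 10·R0  ⇒  (0, 10, 10)
[2] R1 /= 3  ⇒  (0, 1, 0)
     R0 -= 3·R1  ⇒  (1, 0, 3)
     R2 -= 10·R1  ⇒  (0, 0, 10)
[3] R2 /= 10  ⇒  (0, 0, 1)
     R0 -= 3·R2  ⇒  (1, 0, 0)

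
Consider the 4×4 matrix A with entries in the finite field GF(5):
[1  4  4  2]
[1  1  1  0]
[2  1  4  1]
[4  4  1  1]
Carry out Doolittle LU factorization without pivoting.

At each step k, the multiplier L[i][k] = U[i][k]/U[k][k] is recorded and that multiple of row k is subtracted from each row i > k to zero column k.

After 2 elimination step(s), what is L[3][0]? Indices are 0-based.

L[3][0] = 4

Step 1: pivot at (0,0) is 1.
  row1 ← row1 − (1)·row0  ⇒  L[1][0]=1, U row1=(0, 2, 2, 3)
  row2 ← row2 − (2)·row0  ⇒  L[2][0]=2, U row2=(0, 3, 1, 2)
  row3 ← row3 − (4)·row0  ⇒  L[3][0]=4, U row3=(0, 3, 0, 3)
Step 2: pivot at (1,1) is 2.
  row2 ← row2 − (4)·row1  ⇒  L[2][1]=4, U row2=(0, 0, 3, 0)
  row3 ← row3 − (4)·row1  ⇒  L[3][1]=4, U row3=(0, 0, 2, 1)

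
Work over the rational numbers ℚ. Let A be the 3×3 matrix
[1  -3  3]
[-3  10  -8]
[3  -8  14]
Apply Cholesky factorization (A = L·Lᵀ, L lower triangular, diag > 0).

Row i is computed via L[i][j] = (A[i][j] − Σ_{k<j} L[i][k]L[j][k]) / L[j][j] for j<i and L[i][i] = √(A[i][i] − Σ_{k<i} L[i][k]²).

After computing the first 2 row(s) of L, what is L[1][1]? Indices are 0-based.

L[1][1] = 1

Step 1: L[0][0] = √(1) = 1.
  L[1][0] = (-3) / L[0][0] = -3.
Step 2: L[1][1] = √(1) = 1.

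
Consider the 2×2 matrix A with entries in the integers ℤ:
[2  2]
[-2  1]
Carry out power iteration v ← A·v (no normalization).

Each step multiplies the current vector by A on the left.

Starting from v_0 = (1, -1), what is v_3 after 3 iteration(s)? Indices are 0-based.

v_3 = (-18, 9)

v_0 = (1, -1).
v_1 = A·v_0 = (0, -3).
v_2 = A·v_1 = (-6, -3).
v_3 = A·v_2 = (-18, 9).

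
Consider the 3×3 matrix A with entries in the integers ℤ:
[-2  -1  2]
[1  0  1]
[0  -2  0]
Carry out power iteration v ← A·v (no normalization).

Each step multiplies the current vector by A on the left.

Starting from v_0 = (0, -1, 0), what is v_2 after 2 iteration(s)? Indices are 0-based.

v_0 = (0, -1, 0).
v_1 = A·v_0 = (1, 0, 2).
v_2 = A·v_1 = (2, 3, 0).

v_2 = (2, 3, 0)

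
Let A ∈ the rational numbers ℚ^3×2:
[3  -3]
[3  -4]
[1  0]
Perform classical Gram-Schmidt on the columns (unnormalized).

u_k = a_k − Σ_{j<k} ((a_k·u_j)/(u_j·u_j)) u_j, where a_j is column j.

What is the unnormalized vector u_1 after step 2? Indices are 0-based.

u_1 = (6/19, -13/19, 21/19)

Step 1: u_0 = a_0 = (3, 3, 1).
Step 2: u_1 = a_1 − (-21/19)·u_0 = (6/19, -13/19, 21/19).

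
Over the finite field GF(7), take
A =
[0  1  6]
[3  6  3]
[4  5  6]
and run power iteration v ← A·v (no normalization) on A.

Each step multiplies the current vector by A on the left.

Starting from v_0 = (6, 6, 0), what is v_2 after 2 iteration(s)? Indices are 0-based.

v_2 = (0, 0, 2)

v_0 = (6, 6, 0).
v_1 = A·v_0 = (6, 5, 5).
v_2 = A·v_1 = (0, 0, 2).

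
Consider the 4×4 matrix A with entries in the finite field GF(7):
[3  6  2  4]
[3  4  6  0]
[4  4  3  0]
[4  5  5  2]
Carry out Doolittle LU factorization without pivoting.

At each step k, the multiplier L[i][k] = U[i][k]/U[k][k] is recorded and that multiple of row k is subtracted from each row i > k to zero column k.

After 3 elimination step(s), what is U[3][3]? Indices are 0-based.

U[3][3] = 2

[col 0] pivot 3
  R1 -= 1*R0 → (0, 5, 4, 3)  (L[1][0] := 1)
  R2 -= 6*R0 → (0, 3, 5, 4)  (L[2][0] := 6)
  R3 -= 6*R0 → (0, 4, 0, 6)  (L[3][0] := 6)
[col 1] pivot 5
  R2 -= 2*R1 → (0, 0, 4, 5)  (L[2][1] := 2)
  R3 -= 5*R1 → (0, 0, 1, 5)  (L[3][1] := 5)
[col 2] pivot 4
  R3 -= 2*R2 → (0, 0, 0, 2)  (L[3][2] := 2)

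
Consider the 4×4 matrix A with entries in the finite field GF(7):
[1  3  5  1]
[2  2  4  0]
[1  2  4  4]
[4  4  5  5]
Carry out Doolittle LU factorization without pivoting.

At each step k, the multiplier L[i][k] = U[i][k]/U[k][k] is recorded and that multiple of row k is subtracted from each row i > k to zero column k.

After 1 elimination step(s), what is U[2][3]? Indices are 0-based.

Step 1: pivot at (0,0) is 1.
  row1 ← row1 − (2)·row0  ⇒  L[1][0]=2, U row1=(0, 3, 1, 5)
  row2 ← row2 − (1)·row0  ⇒  L[2][0]=1, U row2=(0, 6, 6, 3)
  row3 ← row3 − (4)·row0  ⇒  L[3][0]=4, U row3=(0, 6, 6, 1)

U[2][3] = 3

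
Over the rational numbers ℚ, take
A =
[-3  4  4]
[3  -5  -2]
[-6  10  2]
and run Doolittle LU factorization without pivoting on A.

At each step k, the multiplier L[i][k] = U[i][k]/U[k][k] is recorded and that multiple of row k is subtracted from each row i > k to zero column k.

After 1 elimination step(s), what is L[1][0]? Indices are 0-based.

k=0: U[0][0]=-3
  eliminate (1,0): mult=-1, new row 1: (0, -1, 2); set L[1][0]=-1
  eliminate (2,0): mult=2, new row 2: (0, 2, -6); set L[2][0]=2

L[1][0] = -1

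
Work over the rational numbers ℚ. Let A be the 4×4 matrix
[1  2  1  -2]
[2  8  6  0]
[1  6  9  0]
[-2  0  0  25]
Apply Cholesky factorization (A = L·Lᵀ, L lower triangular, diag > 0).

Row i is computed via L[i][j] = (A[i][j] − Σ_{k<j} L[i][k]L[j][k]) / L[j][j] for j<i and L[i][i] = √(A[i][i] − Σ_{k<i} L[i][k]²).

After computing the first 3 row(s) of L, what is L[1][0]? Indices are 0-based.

L[1][0] = 2

Step 1: L[0][0] = √(1) = 1.
  L[1][0] = (2) / L[0][0] = 2.
Step 2: L[1][1] = √(4) = 2.
  L[2][0] = (1) / L[0][0] = 1.
  L[2][1] = (4) / L[1][1] = 2.
Step 3: L[2][2] = √(4) = 2.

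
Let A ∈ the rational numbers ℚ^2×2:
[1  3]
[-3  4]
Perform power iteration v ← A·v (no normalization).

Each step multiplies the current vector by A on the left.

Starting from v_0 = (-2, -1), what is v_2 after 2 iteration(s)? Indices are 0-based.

v_2 = (1, 23)

v_0 = (-2, -1).
v_1 = A·v_0 = (-5, 2).
v_2 = A·v_1 = (1, 23).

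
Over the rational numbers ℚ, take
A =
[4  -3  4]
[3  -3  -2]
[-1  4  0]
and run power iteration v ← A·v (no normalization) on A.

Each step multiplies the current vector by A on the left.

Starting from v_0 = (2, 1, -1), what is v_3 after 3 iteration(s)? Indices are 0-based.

v_3 = (112, 1, -61)

v_0 = (2, 1, -1).
v_1 = A·v_0 = (1, 5, 2).
v_2 = A·v_1 = (-3, -16, 19).
v_3 = A·v_2 = (112, 1, -61).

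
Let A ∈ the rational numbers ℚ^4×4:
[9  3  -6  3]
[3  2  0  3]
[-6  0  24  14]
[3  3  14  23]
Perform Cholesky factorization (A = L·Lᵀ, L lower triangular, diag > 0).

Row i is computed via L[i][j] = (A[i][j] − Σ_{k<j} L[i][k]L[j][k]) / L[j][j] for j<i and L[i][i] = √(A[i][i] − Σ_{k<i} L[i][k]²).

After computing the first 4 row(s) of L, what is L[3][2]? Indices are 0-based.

L[3][2] = 3

Step 1: L[0][0] = √(9) = 3.
  L[1][0] = (3) / L[0][0] = 1.
Step 2: L[1][1] = √(1) = 1.
  L[2][0] = (-6) / L[0][0] = -2.
  L[2][1] = (2) / L[1][1] = 2.
Step 3: L[2][2] = √(16) = 4.
  L[3][0] = (3) / L[0][0] = 1.
  L[3][1] = (2) / L[1][1] = 2.
  L[3][2] = (12) / L[2][2] = 3.
Step 4: L[3][3] = √(9) = 3.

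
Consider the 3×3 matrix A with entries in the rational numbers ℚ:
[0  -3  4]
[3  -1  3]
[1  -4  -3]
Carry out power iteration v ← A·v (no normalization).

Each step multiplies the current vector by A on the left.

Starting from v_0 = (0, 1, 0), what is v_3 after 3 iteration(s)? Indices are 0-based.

v_0 = (0, 1, 0).
v_1 = A·v_0 = (-3, -1, -4).
v_2 = A·v_1 = (-13, -20, 13).
v_3 = A·v_2 = (112, 20, 28).

v_3 = (112, 20, 28)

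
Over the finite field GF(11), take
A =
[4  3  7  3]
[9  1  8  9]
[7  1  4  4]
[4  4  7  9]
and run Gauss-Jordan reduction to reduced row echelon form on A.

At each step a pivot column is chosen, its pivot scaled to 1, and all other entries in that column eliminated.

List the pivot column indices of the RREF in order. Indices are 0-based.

pivot columns: 0, 1, 2, 3

step 1: normalize row 0 (÷4) = (1, 9, 10, 9)
  row 1: subtract 9×row0 = (0, 8, 6, 5)
  row 2: subtract 7×row0 = (0, 4, 0, 7)
  row 3: subtract 4×row0 = (0, 1, 0, 6)
step 2: normalize row 1 (÷8) = (0, 1, 9, 2)
  row 0: subtract 9×row1 = (1, 0, 6, 2)
  row 2: subtract 4×row1 = (0, 0, 8, 10)
  row 3: subtract 1×row1 = (0, 0, 2, 4)
step 3: normalize row 2 (÷8) = (0, 0, 1, 4)
  row 0: subtract 6×row2 = (1, 0, 0, 0)
  row 1: subtract 9×row2 = (0, 1, 0, 10)
  row 3: subtract 2×row2 = (0, 0, 0, 7)
step 4: normalize row 3 (÷7) = (0, 0, 0, 1)
  row 1: subtract 10×row3 = (0, 1, 0, 0)
  row 2: subtract 4×row3 = (0, 0, 1, 0)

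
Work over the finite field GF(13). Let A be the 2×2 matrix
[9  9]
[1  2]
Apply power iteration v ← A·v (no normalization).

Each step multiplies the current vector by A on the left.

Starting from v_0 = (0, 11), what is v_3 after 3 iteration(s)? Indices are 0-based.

v_0 = (0, 11).
v_1 = A·v_0 = (8, 9).
v_2 = A·v_1 = (10, 0).
v_3 = A·v_2 = (12, 10).

v_3 = (12, 10)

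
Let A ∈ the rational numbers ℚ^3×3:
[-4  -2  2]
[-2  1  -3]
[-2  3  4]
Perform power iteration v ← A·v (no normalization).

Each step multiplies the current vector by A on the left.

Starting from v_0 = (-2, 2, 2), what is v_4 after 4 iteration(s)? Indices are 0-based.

v_4 = (-440, -736, -1186)

v_0 = (-2, 2, 2).
v_1 = A·v_0 = (8, 0, 18).
v_2 = A·v_1 = (4, -70, 56).
v_3 = A·v_2 = (236, -246, 6).
v_4 = A·v_3 = (-440, -736, -1186).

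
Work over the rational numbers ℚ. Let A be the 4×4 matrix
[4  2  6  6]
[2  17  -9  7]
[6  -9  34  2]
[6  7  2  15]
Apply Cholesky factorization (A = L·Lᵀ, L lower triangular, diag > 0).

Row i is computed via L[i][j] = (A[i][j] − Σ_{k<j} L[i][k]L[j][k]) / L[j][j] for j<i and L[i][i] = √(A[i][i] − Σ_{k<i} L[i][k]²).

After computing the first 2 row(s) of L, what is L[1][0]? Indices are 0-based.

L[1][0] = 1

Step 1: L[0][0] = √(4) = 2.
  L[1][0] = (2) / L[0][0] = 1.
Step 2: L[1][1] = √(16) = 4.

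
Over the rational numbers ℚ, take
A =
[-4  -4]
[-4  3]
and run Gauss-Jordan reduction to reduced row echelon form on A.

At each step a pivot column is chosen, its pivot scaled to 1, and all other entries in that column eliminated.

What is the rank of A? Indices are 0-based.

rank = 2

step 1: normalize row 0 (÷-4) = (1, 1)
  row 1: subtract -4×row0 = (0, 7)
step 2: normalize row 1 (÷7) = (0, 1)
  row 0: subtract 1×row1 = (1, 0)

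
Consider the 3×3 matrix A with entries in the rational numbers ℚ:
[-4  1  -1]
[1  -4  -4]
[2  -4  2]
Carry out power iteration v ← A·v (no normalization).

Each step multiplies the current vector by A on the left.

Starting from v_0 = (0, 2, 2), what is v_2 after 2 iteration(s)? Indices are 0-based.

v_0 = (0, 2, 2).
v_1 = A·v_0 = (0, -16, -4).
v_2 = A·v_1 = (-12, 80, 56).

v_2 = (-12, 80, 56)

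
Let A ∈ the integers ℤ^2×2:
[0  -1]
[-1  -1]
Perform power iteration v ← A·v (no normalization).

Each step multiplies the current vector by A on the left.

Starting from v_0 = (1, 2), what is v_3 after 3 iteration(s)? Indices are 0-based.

v_3 = (-5, -8)

v_0 = (1, 2).
v_1 = A·v_0 = (-2, -3).
v_2 = A·v_1 = (3, 5).
v_3 = A·v_2 = (-5, -8).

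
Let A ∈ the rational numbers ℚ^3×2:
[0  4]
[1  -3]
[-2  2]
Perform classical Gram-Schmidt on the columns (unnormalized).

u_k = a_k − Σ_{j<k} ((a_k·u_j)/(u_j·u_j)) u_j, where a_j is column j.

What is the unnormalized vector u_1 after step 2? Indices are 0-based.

u_1 = (4, -8/5, -4/5)

Step 1: u_0 = a_0 = (0, 1, -2).
Step 2: u_1 = a_1 − (-7/5)·u_0 = (4, -8/5, -4/5).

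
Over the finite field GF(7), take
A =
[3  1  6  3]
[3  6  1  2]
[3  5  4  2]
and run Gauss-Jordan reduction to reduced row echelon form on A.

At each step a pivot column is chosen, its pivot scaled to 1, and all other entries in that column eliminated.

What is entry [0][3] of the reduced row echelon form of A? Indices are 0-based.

M[0][3] = 2

pivot(0,0)=3: scale R0 → (1, 5, 2, 1)
  clear (1,0): R1 −= (3)R0 → (0, 5, 2, 6)
  clear (2,0): R2 −= (3)R0 → (0, 4, 5, 6)
pivot(1,1)=5: scale R1 → (0, 1, 6, 4)
  clear (0,1): R0 −= (5)R1 → (1, 0, 0, 2)
  clear (2,1): R2 −= (4)R1 → (0, 0, 2, 4)
pivot(2,2)=2: scale R2 → (0, 0, 1, 2)
  clear (1,2): R1 −= (6)R2 → (0, 1, 0, 6)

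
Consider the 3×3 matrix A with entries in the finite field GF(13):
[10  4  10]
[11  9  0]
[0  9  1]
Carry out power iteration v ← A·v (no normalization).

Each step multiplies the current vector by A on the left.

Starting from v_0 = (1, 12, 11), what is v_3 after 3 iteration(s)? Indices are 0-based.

v_0 = (1, 12, 11).
v_1 = A·v_0 = (12, 2, 2).
v_2 = A·v_1 = (5, 7, 7).
v_3 = A·v_2 = (5, 1, 5).

v_3 = (5, 1, 5)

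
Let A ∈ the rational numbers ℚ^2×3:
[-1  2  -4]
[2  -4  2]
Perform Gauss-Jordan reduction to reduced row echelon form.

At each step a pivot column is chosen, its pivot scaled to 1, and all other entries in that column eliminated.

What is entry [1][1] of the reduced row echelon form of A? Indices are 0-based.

M[1][1] = 0

pivot(0,0)=-1: scale R0 → (1, -2, 4)
  clear (1,0): R1 −= (2)R0 → (0, 0, -6)
col 1: no nonzero at/below row 1; advance.
pivot(1,2)=-6: scale R1 → (0, 0, 1)
  clear (0,2): R0 −= (4)R1 → (1, -2, 0)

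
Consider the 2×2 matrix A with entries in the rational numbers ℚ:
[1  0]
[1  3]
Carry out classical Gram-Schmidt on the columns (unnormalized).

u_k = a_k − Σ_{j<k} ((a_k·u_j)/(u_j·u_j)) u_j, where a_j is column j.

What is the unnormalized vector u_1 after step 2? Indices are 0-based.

u_1 = (-3/2, 3/2)

Step 1: u_0 = a_0 = (1, 1).
Step 2: u_1 = a_1 − (3/2)·u_0 = (-3/2, 3/2).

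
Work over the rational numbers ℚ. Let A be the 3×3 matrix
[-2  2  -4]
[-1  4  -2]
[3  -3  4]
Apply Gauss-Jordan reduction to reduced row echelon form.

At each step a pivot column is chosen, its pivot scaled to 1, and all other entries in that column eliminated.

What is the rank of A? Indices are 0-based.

pivot(0,0)=-2: scale R0 → (1, -1, 2)
  clear (1,0): R1 −= (-1)R0 → (0, 3, 0)
  clear (2,0): R2 −= (3)R0 → (0, 0, -2)
pivot(1,1)=3: scale R1 → (0, 1, 0)
  clear (0,1): R0 −= (-1)R1 → (1, 0, 2)
pivot(2,2)=-2: scale R2 → (0, 0, 1)
  clear (0,2): R0 −= (2)R2 → (1, 0, 0)

rank = 3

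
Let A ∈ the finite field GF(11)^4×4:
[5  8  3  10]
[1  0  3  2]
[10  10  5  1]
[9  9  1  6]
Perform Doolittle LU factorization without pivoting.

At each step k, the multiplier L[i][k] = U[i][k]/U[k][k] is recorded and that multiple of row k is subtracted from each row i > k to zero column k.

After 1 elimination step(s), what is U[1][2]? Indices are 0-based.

U[1][2] = 9

k=0: U[0][0]=5
  eliminate (1,0): mult=9, new row 1: (0, 5, 9, 0); set L[1][0]=9
  eliminate (2,0): mult=2, new row 2: (0, 5, 10, 3); set L[2][0]=2
  eliminate (3,0): mult=4, new row 3: (0, 10, 0, 10); set L[3][0]=4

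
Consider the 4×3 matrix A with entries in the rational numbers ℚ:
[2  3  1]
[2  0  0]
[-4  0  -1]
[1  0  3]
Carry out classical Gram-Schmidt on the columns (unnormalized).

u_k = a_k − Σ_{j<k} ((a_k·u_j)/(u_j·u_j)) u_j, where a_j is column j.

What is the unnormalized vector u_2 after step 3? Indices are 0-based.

Step 1: u_0 = a_0 = (2, 2, -4, 1).
Step 2: u_1 = a_1 − (6/25)·u_0 = (63/25, -12/25, 24/25, -6/25).
Step 3: u_2 = a_2 − (9/25)·u_0 − (1/9)·u_1 = (0, -2/3, 1/3, 8/3).

u_2 = (0, -2/3, 1/3, 8/3)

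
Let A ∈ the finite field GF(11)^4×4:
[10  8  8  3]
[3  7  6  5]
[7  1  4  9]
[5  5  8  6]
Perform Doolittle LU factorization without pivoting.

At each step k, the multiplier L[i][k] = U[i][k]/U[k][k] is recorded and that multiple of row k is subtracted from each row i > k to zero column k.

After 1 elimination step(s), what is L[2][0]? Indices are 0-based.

Step 1: pivot at (0,0) is 10.
  row1 ← row1 − (8)·row0  ⇒  L[1][0]=8, U row1=(0, 9, 8, 3)
  row2 ← row2 − (4)·row0  ⇒  L[2][0]=4, U row2=(0, 2, 5, 8)
  row3 ← row3 − (6)·row0  ⇒  L[3][0]=6, U row3=(0, 1, 4, 10)

L[2][0] = 4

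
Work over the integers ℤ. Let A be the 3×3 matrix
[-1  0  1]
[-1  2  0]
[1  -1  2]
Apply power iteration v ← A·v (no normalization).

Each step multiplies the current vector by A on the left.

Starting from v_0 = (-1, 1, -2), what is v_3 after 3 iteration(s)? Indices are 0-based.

v_0 = (-1, 1, -2).
v_1 = A·v_0 = (-1, 3, -6).
v_2 = A·v_1 = (-5, 7, -16).
v_3 = A·v_2 = (-11, 19, -44).

v_3 = (-11, 19, -44)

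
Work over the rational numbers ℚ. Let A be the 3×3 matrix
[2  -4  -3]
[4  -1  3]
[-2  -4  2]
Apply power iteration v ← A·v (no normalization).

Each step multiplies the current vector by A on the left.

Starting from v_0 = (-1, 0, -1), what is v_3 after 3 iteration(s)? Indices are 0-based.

v_3 = (-62, 187, -52)

v_0 = (-1, 0, -1).
v_1 = A·v_0 = (1, -7, 0).
v_2 = A·v_1 = (30, 11, 26).
v_3 = A·v_2 = (-62, 187, -52).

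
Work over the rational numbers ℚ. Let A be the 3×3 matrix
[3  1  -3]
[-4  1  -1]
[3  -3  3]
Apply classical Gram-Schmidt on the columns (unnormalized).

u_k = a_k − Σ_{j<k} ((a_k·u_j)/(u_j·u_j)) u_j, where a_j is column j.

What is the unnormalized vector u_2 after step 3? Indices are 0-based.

u_2 = (-81/137, -108/137, -63/137)

Step 1: u_0 = a_0 = (3, -4, 3).
Step 2: u_1 = a_1 − (-5/17)·u_0 = (32/17, -3/17, -36/17).
Step 3: u_2 = a_2 − (2/17)·u_0 − (-201/137)·u_1 = (-81/137, -108/137, -63/137).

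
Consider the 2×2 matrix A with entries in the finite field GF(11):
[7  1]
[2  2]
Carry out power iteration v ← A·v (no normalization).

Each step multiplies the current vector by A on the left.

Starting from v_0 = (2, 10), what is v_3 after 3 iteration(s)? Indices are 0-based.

v_3 = (10, 4)

v_0 = (2, 10).
v_1 = A·v_0 = (2, 2).
v_2 = A·v_1 = (5, 8).
v_3 = A·v_2 = (10, 4).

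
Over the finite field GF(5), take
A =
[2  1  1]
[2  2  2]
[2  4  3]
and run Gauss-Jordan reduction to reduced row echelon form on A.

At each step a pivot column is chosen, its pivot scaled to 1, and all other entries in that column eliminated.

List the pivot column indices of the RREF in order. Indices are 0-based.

pivot columns: 0, 1, 2

pivot(0,0)=2: scale R0 → (1, 3, 3)
  clear (1,0): R1 −= (2)R0 → (0, 1, 1)
  clear (2,0): R2 −= (2)R0 → (0, 3, 2)
pivot(1,1)=1: scale R1 → (0, 1, 1)
  clear (0,1): R0 −= (3)R1 → (1, 0, 0)
  clear (2,1): R2 −= (3)R1 → (0, 0, 4)
pivot(2,2)=4: scale R2 → (0, 0, 1)
  clear (1,2): R1 −= (1)R2 → (0, 1, 0)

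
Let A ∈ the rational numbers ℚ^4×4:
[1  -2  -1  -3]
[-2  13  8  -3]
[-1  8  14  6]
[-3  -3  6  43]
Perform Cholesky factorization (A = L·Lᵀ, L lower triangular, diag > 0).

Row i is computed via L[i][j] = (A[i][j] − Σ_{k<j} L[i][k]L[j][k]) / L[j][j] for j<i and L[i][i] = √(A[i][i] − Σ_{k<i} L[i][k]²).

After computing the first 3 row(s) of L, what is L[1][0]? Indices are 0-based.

L[1][0] = -2

Step 1: L[0][0] = √(1) = 1.
  L[1][0] = (-2) / L[0][0] = -2.
Step 2: L[1][1] = √(9) = 3.
  L[2][0] = (-1) / L[0][0] = -1.
  L[2][1] = (6) / L[1][1] = 2.
Step 3: L[2][2] = √(9) = 3.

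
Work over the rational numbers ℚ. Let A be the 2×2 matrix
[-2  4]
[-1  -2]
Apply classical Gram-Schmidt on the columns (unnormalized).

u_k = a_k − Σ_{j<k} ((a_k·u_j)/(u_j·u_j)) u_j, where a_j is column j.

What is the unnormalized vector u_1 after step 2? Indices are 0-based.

Step 1: u_0 = a_0 = (-2, -1).
Step 2: u_1 = a_1 − (-6/5)·u_0 = (8/5, -16/5).

u_1 = (8/5, -16/5)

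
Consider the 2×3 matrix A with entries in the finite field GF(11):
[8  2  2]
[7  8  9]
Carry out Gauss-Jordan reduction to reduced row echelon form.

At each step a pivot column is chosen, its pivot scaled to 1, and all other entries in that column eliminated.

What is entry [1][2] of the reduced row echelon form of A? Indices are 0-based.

M[1][2] = 6

[1] R0 /= 8  ⇒  (1, 3, 3)
     R1 -= 7·R0  ⇒  (0, 9, 10)
[2] R1 /= 9  ⇒  (0, 1, 6)
     R0 -= 3·R1  ⇒  (1, 0, 7)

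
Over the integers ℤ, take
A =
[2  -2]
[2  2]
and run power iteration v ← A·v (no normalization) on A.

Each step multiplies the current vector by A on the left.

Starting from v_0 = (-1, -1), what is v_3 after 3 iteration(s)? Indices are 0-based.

v_0 = (-1, -1).
v_1 = A·v_0 = (0, -4).
v_2 = A·v_1 = (8, -8).
v_3 = A·v_2 = (32, 0).

v_3 = (32, 0)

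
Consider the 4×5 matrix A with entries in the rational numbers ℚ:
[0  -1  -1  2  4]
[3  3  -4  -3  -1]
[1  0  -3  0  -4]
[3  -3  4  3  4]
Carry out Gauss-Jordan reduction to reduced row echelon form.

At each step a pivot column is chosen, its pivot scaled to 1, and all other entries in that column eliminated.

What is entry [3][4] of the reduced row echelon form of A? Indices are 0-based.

[1] R0 <-> R1
[1] R0 /= 3  ⇒  (1, 1, -4/3, -1, -1/3)
     R2 -= 1·R0  ⇒  (0, -1, -5/3, 1, -11/3)
     R3 -= 3·R0  ⇒  (0, -6, 8, 6, 5)
[2] R1 /= -1  ⇒  (0, 1, 1, -2, -4)
     R0 -= 1·R1  ⇒  (1, 0, -7/3, 1, 11/3)
     R2 -= -1·R1  ⇒  (0, 0, -2/3, -1, -23/3)
     R3 -= -6·R1  ⇒  (0, 0, 14, -6, -19)
[3] R2 /= -2/3  ⇒  (0, 0, 1, 3/2, 23/2)
     R0 -= -7/3·R2  ⇒  (1, 0, 0, 9/2, 61/2)
     R1 -= 1·R2  ⇒  (0, 1, 0, -7/2, -31/2)
     R3 -= 14·R2  ⇒  (0, 0, 0, -27, -180)
[4] R3 /= -27  ⇒  (0, 0, 0, 1, 20/3)
     R0 -= 9/2·R3  ⇒  (1, 0, 0, 0, 1/2)
     R1 -= -7/2·R3  ⇒  (0, 1, 0, 0, 47/6)
     R2 -= 3/2·R3  ⇒  (0, 0, 1, 0, 3/2)

M[3][4] = 20/3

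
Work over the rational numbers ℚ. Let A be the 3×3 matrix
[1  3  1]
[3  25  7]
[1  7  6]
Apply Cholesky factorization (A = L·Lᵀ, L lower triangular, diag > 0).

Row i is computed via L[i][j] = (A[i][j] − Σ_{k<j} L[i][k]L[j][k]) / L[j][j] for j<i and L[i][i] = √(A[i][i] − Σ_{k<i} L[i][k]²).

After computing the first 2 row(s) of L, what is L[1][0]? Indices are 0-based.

L[1][0] = 3

Step 1: L[0][0] = √(1) = 1.
  L[1][0] = (3) / L[0][0] = 3.
Step 2: L[1][1] = √(16) = 4.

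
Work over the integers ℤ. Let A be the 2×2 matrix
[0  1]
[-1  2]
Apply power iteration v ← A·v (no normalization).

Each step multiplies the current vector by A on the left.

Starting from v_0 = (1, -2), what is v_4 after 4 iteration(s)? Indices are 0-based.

v_4 = (-11, -14)

v_0 = (1, -2).
v_1 = A·v_0 = (-2, -5).
v_2 = A·v_1 = (-5, -8).
v_3 = A·v_2 = (-8, -11).
v_4 = A·v_3 = (-11, -14).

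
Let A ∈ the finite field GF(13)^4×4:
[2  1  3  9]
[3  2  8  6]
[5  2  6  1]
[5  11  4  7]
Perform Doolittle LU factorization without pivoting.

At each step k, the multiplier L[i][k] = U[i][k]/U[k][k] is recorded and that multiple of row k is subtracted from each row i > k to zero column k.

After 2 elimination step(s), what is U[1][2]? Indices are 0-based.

[col 0] pivot 2
  R1 -= 8*R0 → (0, 7, 10, 12)  (L[1][0] := 8)
  R2 -= 9*R0 → (0, 6, 5, 11)  (L[2][0] := 9)
  R3 -= 9*R0 → (0, 2, 3, 4)  (L[3][0] := 9)
[col 1] pivot 7
  R2 -= 12*R1 → (0, 0, 2, 10)  (L[2][1] := 12)
  R3 -= 4*R1 → (0, 0, 2, 8)  (L[3][1] := 4)

U[1][2] = 10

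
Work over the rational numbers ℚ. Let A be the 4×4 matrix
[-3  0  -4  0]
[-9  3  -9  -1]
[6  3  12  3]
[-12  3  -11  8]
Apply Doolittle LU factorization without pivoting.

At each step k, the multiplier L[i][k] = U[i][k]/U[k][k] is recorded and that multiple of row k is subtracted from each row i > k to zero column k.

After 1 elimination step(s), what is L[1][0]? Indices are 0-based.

Step 1: pivot at (0,0) is -3.
  row1 ← row1 − (3)·row0  ⇒  L[1][0]=3, U row1=(0, 3, 3, -1)
  row2 ← row2 − (-2)·row0  ⇒  L[2][0]=-2, U row2=(0, 3, 4, 3)
  row3 ← row3 − (4)·row0  ⇒  L[3][0]=4, U row3=(0, 3, 5, 8)

L[1][0] = 3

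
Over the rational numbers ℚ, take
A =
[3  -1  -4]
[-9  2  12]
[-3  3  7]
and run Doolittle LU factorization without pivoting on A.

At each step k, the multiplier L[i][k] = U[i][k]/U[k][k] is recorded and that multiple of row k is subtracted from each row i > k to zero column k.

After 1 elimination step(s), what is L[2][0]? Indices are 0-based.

L[2][0] = -1

Step 1: pivot at (0,0) is 3.
  row1 ← row1 − (-3)·row0  ⇒  L[1][0]=-3, U row1=(0, -1, 0)
  row2 ← row2 − (-1)·row0  ⇒  L[2][0]=-1, U row2=(0, 2, 3)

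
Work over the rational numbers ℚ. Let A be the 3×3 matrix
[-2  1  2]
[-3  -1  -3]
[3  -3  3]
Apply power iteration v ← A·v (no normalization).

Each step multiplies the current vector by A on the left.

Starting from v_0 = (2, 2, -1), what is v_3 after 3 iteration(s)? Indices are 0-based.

v_3 = (20, 1, -105)

v_0 = (2, 2, -1).
v_1 = A·v_0 = (-4, -5, -3).
v_2 = A·v_1 = (-3, 26, -6).
v_3 = A·v_2 = (20, 1, -105).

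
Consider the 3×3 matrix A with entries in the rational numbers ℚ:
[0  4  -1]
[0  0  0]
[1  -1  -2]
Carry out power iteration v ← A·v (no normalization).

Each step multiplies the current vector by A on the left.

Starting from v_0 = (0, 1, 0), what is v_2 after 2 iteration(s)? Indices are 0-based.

v_2 = (1, 0, 6)

v_0 = (0, 1, 0).
v_1 = A·v_0 = (4, 0, -1).
v_2 = A·v_1 = (1, 0, 6).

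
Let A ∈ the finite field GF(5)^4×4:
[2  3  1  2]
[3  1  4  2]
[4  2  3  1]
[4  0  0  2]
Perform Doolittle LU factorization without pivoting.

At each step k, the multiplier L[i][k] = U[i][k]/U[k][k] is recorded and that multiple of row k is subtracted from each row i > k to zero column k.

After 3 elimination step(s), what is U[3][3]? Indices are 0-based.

U[3][3] = 1

k=0: U[0][0]=2
  eliminate (1,0): mult=4, new row 1: (0, 4, 0, 4); set L[1][0]=4
  eliminate (2,0): mult=2, new row 2: (0, 1, 1, 2); set L[2][0]=2
  eliminate (3,0): mult=2, new row 3: (0, 4, 3, 3); set L[3][0]=2
k=1: U[1][1]=4
  eliminate (2,1): mult=4, new row 2: (0, 0, 1, 1); set L[2][1]=4
  eliminate (3,1): mult=1, new row 3: (0, 0, 3, 4); set L[3][1]=1
k=2: U[2][2]=1
  eliminate (3,2): mult=3, new row 3: (0, 0, 0, 1); set L[3][2]=3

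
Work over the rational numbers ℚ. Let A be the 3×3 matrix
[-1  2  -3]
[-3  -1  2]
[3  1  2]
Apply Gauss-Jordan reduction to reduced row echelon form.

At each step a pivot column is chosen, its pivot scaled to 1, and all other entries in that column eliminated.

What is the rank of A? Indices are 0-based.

rank = 3

[1] R0 /= -1  ⇒  (1, -2, 3)
     R1 -= -3·R0  ⇒  (0, -7, 11)
     R2 -= 3·R0  ⇒  (0, 7, -7)
[2] R1 /= -7  ⇒  (0, 1, -11/7)
     R0 -= -2·R1  ⇒  (1, 0, -1/7)
     R2 -= 7·R1  ⇒  (0, 0, 4)
[3] R2 /= 4  ⇒  (0, 0, 1)
     R0 -= -1/7·R2  ⇒  (1, 0, 0)
     R1 -= -11/7·R2  ⇒  (0, 1, 0)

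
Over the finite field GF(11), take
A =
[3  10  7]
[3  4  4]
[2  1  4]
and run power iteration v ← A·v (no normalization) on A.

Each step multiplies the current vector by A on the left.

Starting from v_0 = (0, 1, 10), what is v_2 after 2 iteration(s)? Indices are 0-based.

v_2 = (10, 8, 5)

v_0 = (0, 1, 10).
v_1 = A·v_0 = (3, 0, 8).
v_2 = A·v_1 = (10, 8, 5).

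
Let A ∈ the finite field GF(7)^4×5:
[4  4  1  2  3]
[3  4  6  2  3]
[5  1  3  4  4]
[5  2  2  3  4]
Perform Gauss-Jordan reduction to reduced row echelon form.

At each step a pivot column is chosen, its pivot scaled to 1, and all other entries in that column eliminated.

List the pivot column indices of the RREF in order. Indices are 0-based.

pivot columns: 0, 1, 2, 4

pivot(0,0)=4: scale R0 → (1, 1, 2, 4, 6)
  clear (1,0): R1 −= (3)R0 → (0, 1, 0, 4, 6)
  clear (2,0): R2 −= (5)R0 → (0, 3, 0, 5, 2)
  clear (3,0): R3 −= (5)R0 → (0, 4, 6, 4, 2)
pivot(1,1)=1: scale R1 → (0, 1, 0, 4, 6)
  clear (0,1): R0 −= (1)R1 → (1, 0, 2, 0, 0)
  clear (2,1): R2 −= (3)R1 → (0, 0, 0, 0, 5)
  clear (3,1): R3 −= (4)R1 → (0, 0, 6, 2, 6)
pivot(2,2): swap R2↔R3
pivot(2,2)=6: scale R2 → (0, 0, 1, 5, 1)
  clear (0,2): R0 −= (2)R2 → (1, 0, 0, 4, 5)
col 3: no nonzero at/below row 3; advance.
pivot(3,4)=5: scale R3 → (0, 0, 0, 0, 1)
  clear (0,4): R0 −= (5)R3 → (1, 0, 0, 4, 0)
  clear (1,4): R1 −= (6)R3 → (0, 1, 0, 4, 0)
  clear (2,4): R2 −= (1)R3 → (0, 0, 1, 5, 0)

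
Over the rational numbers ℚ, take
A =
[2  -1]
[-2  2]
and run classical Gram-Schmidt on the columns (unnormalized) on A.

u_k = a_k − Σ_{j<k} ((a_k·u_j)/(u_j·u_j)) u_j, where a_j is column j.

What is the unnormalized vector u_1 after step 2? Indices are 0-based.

Step 1: u_0 = a_0 = (2, -2).
Step 2: u_1 = a_1 − (-3/4)·u_0 = (1/2, 1/2).

u_1 = (1/2, 1/2)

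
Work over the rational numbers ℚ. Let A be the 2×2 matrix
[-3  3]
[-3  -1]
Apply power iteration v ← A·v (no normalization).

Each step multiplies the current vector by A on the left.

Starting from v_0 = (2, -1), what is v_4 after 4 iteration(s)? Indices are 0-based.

v_0 = (2, -1).
v_1 = A·v_0 = (-9, -5).
v_2 = A·v_1 = (12, 32).
v_3 = A·v_2 = (60, -68).
v_4 = A·v_3 = (-384, -112).

v_4 = (-384, -112)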